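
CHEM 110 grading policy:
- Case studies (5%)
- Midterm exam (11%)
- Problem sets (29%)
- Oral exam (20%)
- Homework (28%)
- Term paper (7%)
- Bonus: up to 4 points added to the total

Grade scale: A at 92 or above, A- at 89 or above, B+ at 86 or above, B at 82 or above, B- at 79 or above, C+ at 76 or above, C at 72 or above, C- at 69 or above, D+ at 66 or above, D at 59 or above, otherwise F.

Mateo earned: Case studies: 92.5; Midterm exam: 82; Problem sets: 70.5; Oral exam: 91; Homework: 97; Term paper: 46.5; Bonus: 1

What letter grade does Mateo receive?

Weighted total:
  Case studies 92.5 × 0.05 = 4.625
  Midterm exam 82 × 0.11 = 9.02
  Problem sets 70.5 × 0.29 = 20.445
  Oral exam 91 × 0.2 = 18.2
  Homework 97 × 0.28 = 27.16
  Term paper 46.5 × 0.07 = 3.255
Sum = 82.705
Bonus: 82.705 + 1 = 83.705
83.705 is ≥ 82 and < 86 → B

B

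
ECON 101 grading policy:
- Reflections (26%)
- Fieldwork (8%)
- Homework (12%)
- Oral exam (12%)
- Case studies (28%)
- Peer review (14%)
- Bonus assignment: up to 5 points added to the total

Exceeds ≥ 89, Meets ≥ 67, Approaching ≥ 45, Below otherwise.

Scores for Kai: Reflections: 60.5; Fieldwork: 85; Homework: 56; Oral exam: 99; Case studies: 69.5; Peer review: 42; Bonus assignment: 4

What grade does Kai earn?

Weighted total:
  Reflections 60.5 × 0.26 = 15.73
  Fieldwork 85 × 0.08 = 6.8
  Homework 56 × 0.12 = 6.72
  Oral exam 99 × 0.12 = 11.88
  Case studies 69.5 × 0.28 = 19.46
  Peer review 42 × 0.14 = 5.88
Sum = 66.47
Bonus assignment: 66.47 + 4 = 70.47
70.47 is ≥ 67 and < 89 → Meets

Meets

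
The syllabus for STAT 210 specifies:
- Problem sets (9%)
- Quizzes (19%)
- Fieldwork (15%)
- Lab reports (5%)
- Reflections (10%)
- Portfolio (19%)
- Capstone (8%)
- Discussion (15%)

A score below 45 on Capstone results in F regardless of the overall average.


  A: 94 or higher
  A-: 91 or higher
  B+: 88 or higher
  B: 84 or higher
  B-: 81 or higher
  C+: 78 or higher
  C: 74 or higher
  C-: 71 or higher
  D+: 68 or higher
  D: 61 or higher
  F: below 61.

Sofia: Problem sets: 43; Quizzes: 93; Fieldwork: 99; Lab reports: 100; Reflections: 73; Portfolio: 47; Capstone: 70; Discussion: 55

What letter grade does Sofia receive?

Capstone score 70 ≥ 45: minimum met.
Weighted total:
  Problem sets 43 × 0.09 = 3.87
  Quizzes 93 × 0.19 = 17.67
  Fieldwork 99 × 0.15 = 14.85
  Lab reports 100 × 0.05 = 5
  Reflections 73 × 0.1 = 7.3
  Portfolio 47 × 0.19 = 8.93
  Capstone 70 × 0.08 = 5.6
  Discussion 55 × 0.15 = 8.25
Sum = 71.47
71.47 is ≥ 71 and < 74 → C-

C-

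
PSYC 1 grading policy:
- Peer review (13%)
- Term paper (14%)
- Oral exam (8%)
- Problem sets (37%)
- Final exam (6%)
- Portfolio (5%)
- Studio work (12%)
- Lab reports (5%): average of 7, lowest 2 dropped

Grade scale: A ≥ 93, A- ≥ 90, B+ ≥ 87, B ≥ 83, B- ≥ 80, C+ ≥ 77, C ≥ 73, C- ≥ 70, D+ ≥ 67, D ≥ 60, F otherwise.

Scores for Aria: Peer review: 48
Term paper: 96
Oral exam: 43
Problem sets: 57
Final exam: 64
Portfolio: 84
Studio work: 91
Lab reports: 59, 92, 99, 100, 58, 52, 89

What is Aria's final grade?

Lab reports: drop 52, 58 → average of remaining 5 = 439/5 = 87.8
Weighted total:
  Peer review 48 × 0.13 = 6.24
  Term paper 96 × 0.14 = 13.44
  Oral exam 43 × 0.08 = 3.44
  Problem sets 57 × 0.37 = 21.09
  Final exam 64 × 0.06 = 3.84
  Portfolio 84 × 0.05 = 4.2
  Studio work 91 × 0.12 = 10.92
  Lab reports 87.8 × 0.05 = 4.39
Sum = 67.56
67.56 is ≥ 67 and < 70 → D+

D+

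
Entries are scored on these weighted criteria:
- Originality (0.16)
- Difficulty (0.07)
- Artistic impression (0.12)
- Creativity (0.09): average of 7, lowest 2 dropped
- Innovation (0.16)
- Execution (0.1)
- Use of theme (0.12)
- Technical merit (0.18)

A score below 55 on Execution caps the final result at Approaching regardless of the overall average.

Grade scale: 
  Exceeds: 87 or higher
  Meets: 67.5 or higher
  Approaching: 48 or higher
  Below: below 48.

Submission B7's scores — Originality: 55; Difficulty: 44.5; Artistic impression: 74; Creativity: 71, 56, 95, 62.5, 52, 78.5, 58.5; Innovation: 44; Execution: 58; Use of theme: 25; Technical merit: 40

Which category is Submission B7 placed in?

Creativity: drop 52, 56 → average of remaining 5 = 365.5/5 = 73.1
Execution score 58 ≥ 55: minimum met.
Weighted total:
  Originality 55 × 0.16 = 8.8
  Difficulty 44.5 × 0.07 = 3.115
  Artistic impression 74 × 0.12 = 8.88
  Creativity 73.1 × 0.09 = 6.579
  Innovation 44 × 0.16 = 7.04
  Execution 58 × 0.1 = 5.8
  Use of theme 25 × 0.12 = 3
  Technical merit 40 × 0.18 = 7.2
Sum = 50.414
50.414 is ≥ 48 and < 67.5 → Approaching

Approaching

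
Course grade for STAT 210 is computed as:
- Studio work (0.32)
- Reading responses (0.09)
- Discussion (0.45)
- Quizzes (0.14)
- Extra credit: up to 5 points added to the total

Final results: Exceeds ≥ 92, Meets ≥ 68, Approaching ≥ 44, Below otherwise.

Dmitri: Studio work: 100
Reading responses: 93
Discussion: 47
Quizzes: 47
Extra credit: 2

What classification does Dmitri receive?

Meets

Weighted total:
  Studio work 100 × 0.32 = 32
  Reading responses 93 × 0.09 = 8.37
  Discussion 47 × 0.45 = 21.15
  Quizzes 47 × 0.14 = 6.58
Sum = 68.1
Extra credit: 68.1 + 2 = 70.1
70.1 is ≥ 68 and < 92 → Meets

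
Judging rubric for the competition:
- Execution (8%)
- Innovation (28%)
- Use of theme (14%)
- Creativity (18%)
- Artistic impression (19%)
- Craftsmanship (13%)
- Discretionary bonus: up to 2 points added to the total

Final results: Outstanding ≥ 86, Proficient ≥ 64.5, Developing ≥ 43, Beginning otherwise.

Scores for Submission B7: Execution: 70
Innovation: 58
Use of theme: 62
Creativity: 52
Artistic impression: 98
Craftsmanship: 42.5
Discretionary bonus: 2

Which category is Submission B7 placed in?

Weighted total:
  Execution 70 × 0.08 = 5.6
  Innovation 58 × 0.28 = 16.24
  Use of theme 62 × 0.14 = 8.68
  Creativity 52 × 0.18 = 9.36
  Artistic impression 98 × 0.19 = 18.62
  Craftsmanship 42.5 × 0.13 = 5.525
Sum = 64.025
Discretionary bonus: 64.025 + 2 = 66.025
66.025 is ≥ 64.5 and < 86 → Proficient

Proficient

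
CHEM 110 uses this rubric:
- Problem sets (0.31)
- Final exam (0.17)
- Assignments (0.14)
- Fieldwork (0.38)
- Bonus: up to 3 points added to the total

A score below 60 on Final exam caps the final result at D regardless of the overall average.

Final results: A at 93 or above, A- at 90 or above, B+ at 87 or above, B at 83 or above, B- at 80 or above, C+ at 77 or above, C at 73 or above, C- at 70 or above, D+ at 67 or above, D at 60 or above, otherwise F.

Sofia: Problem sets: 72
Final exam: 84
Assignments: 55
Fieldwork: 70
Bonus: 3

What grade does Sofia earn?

C

Final exam score 84 ≥ 60: minimum met.
Weighted total:
  Problem sets 72 × 0.31 = 22.32
  Final exam 84 × 0.17 = 14.28
  Assignments 55 × 0.14 = 7.7
  Fieldwork 70 × 0.38 = 26.6
Sum = 70.9
Bonus: 70.9 + 3 = 73.9
73.9 is ≥ 73 and < 77 → C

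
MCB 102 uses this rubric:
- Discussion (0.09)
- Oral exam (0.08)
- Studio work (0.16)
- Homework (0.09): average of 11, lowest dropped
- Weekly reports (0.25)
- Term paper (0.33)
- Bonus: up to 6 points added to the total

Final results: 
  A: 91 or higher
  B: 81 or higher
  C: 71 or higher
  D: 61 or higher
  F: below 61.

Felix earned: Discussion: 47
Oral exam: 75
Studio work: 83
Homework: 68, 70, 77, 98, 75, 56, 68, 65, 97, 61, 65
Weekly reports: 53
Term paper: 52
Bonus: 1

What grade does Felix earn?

D

Homework: drop 56 → average of remaining 10 = 744/10 = 74.4
Weighted total:
  Discussion 47 × 0.09 = 4.23
  Oral exam 75 × 0.08 = 6
  Studio work 83 × 0.16 = 13.28
  Homework 74.4 × 0.09 = 6.696
  Weekly reports 53 × 0.25 = 13.25
  Term paper 52 × 0.33 = 17.16
Sum = 60.616
Bonus: 60.616 + 1 = 61.616
61.616 is ≥ 61 and < 71 → D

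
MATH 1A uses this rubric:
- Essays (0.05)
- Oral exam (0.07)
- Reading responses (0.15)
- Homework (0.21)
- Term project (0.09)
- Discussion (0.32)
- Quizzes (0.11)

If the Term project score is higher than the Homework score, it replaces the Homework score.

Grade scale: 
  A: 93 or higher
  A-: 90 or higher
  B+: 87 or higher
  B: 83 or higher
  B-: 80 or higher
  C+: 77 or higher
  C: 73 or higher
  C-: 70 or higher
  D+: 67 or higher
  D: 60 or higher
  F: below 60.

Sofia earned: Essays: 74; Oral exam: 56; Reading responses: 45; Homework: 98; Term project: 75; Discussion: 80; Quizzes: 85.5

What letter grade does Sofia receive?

Term project (75) ≤ Homework (98), so Homework stays at 98.
Weighted total:
  Essays 74 × 0.05 = 3.7
  Oral exam 56 × 0.07 = 3.92
  Reading responses 45 × 0.15 = 6.75
  Homework 98 × 0.21 = 20.58
  Term project 75 × 0.09 = 6.75
  Discussion 80 × 0.32 = 25.6
  Quizzes 85.5 × 0.11 = 9.405
Sum = 76.705
76.705 is ≥ 73 and < 77 → C

C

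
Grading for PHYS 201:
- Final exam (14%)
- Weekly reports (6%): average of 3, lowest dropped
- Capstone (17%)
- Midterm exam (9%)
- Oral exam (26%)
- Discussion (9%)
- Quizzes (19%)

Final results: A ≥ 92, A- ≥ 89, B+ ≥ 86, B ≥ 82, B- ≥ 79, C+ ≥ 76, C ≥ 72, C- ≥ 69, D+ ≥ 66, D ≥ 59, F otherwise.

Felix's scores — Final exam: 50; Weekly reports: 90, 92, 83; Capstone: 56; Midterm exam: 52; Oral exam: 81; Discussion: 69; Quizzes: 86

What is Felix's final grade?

Weekly reports: drop 83 → average of remaining 2 = 182/2 = 91
Weighted total:
  Final exam 50 × 0.14 = 7
  Weekly reports 91 × 0.06 = 5.46
  Capstone 56 × 0.17 = 9.52
  Midterm exam 52 × 0.09 = 4.68
  Oral exam 81 × 0.26 = 21.06
  Discussion 69 × 0.09 = 6.21
  Quizzes 86 × 0.19 = 16.34
Sum = 70.27
70.27 is ≥ 69 and < 72 → C-

C-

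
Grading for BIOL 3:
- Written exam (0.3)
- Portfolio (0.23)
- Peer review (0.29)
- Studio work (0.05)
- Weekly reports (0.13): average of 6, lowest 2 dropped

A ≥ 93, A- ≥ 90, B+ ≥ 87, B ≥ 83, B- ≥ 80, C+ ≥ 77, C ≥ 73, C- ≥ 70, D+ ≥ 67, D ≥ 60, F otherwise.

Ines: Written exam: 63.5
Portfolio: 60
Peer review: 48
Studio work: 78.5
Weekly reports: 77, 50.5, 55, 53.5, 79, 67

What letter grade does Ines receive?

Weekly reports: drop 50.5, 53.5 → average of remaining 4 = 278/4 = 69.5
Weighted total:
  Written exam 63.5 × 0.3 = 19.05
  Portfolio 60 × 0.23 = 13.8
  Peer review 48 × 0.29 = 13.92
  Studio work 78.5 × 0.05 = 3.925
  Weekly reports 69.5 × 0.13 = 9.035
Sum = 59.73
59.73 < 60 → F

F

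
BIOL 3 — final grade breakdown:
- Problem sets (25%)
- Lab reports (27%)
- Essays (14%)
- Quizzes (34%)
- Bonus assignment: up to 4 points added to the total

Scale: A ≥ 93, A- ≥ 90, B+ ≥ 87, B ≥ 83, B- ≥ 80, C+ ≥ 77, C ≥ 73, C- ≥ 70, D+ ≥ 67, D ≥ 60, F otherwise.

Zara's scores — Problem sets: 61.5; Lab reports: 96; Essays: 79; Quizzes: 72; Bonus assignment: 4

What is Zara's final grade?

Weighted total:
  Problem sets 61.5 × 0.25 = 15.375
  Lab reports 96 × 0.27 = 25.92
  Essays 79 × 0.14 = 11.06
  Quizzes 72 × 0.34 = 24.48
Sum = 76.835
Bonus assignment: 76.835 + 4 = 80.835
80.835 is ≥ 80 and < 83 → B-

B-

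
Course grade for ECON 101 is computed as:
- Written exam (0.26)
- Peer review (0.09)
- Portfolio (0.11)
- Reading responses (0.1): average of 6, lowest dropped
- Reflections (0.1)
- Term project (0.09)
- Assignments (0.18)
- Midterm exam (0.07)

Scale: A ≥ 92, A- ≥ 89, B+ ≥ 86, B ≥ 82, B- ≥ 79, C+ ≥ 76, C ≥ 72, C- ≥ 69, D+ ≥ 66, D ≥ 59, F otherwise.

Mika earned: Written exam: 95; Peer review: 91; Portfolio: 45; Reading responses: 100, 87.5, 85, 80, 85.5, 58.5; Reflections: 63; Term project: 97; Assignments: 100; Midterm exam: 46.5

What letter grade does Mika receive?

Reading responses: drop 58.5 → average of remaining 5 = 438/5 = 87.6
Weighted total:
  Written exam 95 × 0.26 = 24.7
  Peer review 91 × 0.09 = 8.19
  Portfolio 45 × 0.11 = 4.95
  Reading responses 87.6 × 0.1 = 8.76
  Reflections 63 × 0.1 = 6.3
  Term project 97 × 0.09 = 8.73
  Assignments 100 × 0.18 = 18
  Midterm exam 46.5 × 0.07 = 3.255
Sum = 82.885
82.885 is ≥ 82 and < 86 → B

B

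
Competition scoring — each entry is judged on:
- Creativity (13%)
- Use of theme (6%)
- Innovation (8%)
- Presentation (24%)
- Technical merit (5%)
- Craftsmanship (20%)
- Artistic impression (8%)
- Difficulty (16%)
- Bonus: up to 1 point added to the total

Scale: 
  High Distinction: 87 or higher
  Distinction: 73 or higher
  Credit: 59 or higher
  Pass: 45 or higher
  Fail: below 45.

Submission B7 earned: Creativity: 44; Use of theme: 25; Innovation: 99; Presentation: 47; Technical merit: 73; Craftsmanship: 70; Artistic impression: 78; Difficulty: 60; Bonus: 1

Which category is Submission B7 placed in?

Weighted total:
  Creativity 44 × 0.13 = 5.72
  Use of theme 25 × 0.06 = 1.5
  Innovation 99 × 0.08 = 7.92
  Presentation 47 × 0.24 = 11.28
  Technical merit 73 × 0.05 = 3.65
  Craftsmanship 70 × 0.2 = 14
  Artistic impression 78 × 0.08 = 6.24
  Difficulty 60 × 0.16 = 9.6
Sum = 59.91
Bonus: 59.91 + 1 = 60.91
60.91 is ≥ 59 and < 73 → Credit

Credit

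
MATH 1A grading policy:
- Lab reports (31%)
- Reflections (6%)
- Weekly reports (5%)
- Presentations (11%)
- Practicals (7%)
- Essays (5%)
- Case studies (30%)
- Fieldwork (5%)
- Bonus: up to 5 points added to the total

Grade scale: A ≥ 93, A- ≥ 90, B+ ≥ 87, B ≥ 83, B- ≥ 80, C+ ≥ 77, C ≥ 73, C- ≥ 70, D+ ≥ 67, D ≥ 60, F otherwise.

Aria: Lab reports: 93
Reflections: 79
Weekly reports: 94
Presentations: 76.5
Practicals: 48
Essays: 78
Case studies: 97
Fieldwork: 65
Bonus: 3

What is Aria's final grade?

Weighted total:
  Lab reports 93 × 0.31 = 28.83
  Reflections 79 × 0.06 = 4.74
  Weekly reports 94 × 0.05 = 4.7
  Presentations 76.5 × 0.11 = 8.415
  Practicals 48 × 0.07 = 3.36
  Essays 78 × 0.05 = 3.9
  Case studies 97 × 0.3 = 29.1
  Fieldwork 65 × 0.05 = 3.25
Sum = 86.295
Bonus: 86.295 + 3 = 89.295
89.295 is ≥ 87 and < 90 → B+

B+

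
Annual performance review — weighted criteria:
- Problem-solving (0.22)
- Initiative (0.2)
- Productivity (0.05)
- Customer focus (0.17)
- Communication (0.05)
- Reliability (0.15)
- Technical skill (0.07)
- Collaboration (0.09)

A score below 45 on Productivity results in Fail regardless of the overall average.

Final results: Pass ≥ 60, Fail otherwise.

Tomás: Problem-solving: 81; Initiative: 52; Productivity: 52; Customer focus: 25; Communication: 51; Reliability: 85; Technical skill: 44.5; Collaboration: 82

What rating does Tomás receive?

Pass

Productivity score 52 ≥ 45: minimum met.
Weighted total:
  Problem-solving 81 × 0.22 = 17.82
  Initiative 52 × 0.2 = 10.4
  Productivity 52 × 0.05 = 2.6
  Customer focus 25 × 0.17 = 4.25
  Communication 51 × 0.05 = 2.55
  Reliability 85 × 0.15 = 12.75
  Technical skill 44.5 × 0.07 = 3.115
  Collaboration 82 × 0.09 = 7.38
Sum = 60.865
60.865 ≥ 60 → Pass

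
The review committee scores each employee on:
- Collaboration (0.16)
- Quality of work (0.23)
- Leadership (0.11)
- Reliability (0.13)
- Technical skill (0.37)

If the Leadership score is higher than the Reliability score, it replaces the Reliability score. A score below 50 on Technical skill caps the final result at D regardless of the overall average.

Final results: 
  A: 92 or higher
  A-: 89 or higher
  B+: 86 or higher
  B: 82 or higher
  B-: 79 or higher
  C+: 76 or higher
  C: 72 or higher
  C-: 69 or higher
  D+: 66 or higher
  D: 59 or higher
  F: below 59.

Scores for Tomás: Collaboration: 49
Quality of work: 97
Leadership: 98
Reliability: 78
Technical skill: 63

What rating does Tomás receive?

C+

Leadership (98) > Reliability (78), so Reliability counts as 98.
Technical skill score 63 ≥ 50: minimum met.
Weighted total:
  Collaboration 49 × 0.16 = 7.84
  Quality of work 97 × 0.23 = 22.31
  Leadership 98 × 0.11 = 10.78
  Reliability 98 × 0.13 = 12.74
  Technical skill 63 × 0.37 = 23.31
Sum = 76.98
76.98 is ≥ 76 and < 79 → C+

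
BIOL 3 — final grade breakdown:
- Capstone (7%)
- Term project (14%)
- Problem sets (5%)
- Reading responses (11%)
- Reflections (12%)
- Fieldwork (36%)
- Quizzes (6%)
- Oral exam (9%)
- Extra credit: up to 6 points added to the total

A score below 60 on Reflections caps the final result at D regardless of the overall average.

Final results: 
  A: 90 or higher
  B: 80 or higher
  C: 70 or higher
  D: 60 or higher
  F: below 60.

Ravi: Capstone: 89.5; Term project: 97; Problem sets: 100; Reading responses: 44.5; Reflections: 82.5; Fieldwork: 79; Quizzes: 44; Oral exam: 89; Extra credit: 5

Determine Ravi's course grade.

Reflections score 82.5 ≥ 60: minimum met.
Weighted total:
  Capstone 89.5 × 0.07 = 6.265
  Term project 97 × 0.14 = 13.58
  Problem sets 100 × 0.05 = 5
  Reading responses 44.5 × 0.11 = 4.895
  Reflections 82.5 × 0.12 = 9.9
  Fieldwork 79 × 0.36 = 28.44
  Quizzes 44 × 0.06 = 2.64
  Oral exam 89 × 0.09 = 8.01
Sum = 78.73
Extra credit: 78.73 + 5 = 83.73
83.73 is ≥ 80 and < 90 → B

B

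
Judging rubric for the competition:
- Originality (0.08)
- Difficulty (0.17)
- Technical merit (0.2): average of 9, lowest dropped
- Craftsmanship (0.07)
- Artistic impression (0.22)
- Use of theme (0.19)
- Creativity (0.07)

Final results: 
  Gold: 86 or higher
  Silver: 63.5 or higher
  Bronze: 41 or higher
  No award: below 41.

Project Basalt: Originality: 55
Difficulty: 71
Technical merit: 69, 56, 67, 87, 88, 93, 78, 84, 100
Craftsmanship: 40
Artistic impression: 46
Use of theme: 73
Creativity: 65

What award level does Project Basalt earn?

Silver

Technical merit: drop 56 → average of remaining 8 = 666/8 = 83.25
Weighted total:
  Originality 55 × 0.08 = 4.4
  Difficulty 71 × 0.17 = 12.07
  Technical merit 83.25 × 0.2 = 16.65
  Craftsmanship 40 × 0.07 = 2.8
  Artistic impression 46 × 0.22 = 10.12
  Use of theme 73 × 0.19 = 13.87
  Creativity 65 × 0.07 = 4.55
Sum = 64.46
64.46 is ≥ 63.5 and < 86 → Silver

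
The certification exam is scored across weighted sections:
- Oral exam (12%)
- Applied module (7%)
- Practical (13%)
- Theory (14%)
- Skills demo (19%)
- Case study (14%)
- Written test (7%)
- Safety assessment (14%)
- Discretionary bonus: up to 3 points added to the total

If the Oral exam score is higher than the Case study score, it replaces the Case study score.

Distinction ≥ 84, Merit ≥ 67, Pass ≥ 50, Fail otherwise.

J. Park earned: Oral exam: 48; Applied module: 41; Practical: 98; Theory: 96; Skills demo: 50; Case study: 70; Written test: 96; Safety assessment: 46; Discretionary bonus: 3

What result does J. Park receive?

Oral exam (48) ≤ Case study (70), so Case study stays at 70.
Weighted total:
  Oral exam 48 × 0.12 = 5.76
  Applied module 41 × 0.07 = 2.87
  Practical 98 × 0.13 = 12.74
  Theory 96 × 0.14 = 13.44
  Skills demo 50 × 0.19 = 9.5
  Case study 70 × 0.14 = 9.8
  Written test 96 × 0.07 = 6.72
  Safety assessment 46 × 0.14 = 6.44
Sum = 67.27
Discretionary bonus: 67.27 + 3 = 70.27
70.27 is ≥ 67 and < 84 → Merit

Merit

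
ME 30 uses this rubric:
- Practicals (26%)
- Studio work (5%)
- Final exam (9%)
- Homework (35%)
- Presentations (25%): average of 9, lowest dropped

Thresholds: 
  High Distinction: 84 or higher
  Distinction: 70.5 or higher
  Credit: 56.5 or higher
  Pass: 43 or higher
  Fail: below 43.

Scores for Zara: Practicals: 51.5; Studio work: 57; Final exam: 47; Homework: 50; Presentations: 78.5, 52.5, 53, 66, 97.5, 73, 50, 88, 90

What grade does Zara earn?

Credit

Presentations: drop 50 → average of remaining 8 = 598.5/8 = 74.8125
Weighted total:
  Practicals 51.5 × 0.26 = 13.39
  Studio work 57 × 0.05 = 2.85
  Final exam 47 × 0.09 = 4.23
  Homework 50 × 0.35 = 17.5
  Presentations 74.8125 × 0.25 = 18.703125
Sum = 56.673125
56.673125 is ≥ 56.5 and < 70.5 → Credit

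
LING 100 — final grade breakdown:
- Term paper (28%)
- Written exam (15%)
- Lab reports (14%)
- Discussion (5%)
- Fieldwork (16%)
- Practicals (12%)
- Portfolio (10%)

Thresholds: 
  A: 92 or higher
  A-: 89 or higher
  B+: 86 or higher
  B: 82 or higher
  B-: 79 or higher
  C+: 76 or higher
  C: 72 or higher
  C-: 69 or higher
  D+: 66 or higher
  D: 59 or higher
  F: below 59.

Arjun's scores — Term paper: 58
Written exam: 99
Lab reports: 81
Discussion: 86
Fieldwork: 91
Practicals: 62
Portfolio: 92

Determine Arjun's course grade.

C+

Weighted total:
  Term paper 58 × 0.28 = 16.24
  Written exam 99 × 0.15 = 14.85
  Lab reports 81 × 0.14 = 11.34
  Discussion 86 × 0.05 = 4.3
  Fieldwork 91 × 0.16 = 14.56
  Practicals 62 × 0.12 = 7.44
  Portfolio 92 × 0.1 = 9.2
Sum = 77.93
77.93 is ≥ 76 and < 79 → C+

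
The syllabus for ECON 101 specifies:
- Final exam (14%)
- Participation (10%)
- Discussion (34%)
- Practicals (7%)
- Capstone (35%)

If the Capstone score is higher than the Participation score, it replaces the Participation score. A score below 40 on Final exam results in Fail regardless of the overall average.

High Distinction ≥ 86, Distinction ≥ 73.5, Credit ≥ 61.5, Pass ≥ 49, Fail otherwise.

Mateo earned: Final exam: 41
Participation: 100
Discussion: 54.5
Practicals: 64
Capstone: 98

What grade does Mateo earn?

Capstone (98) ≤ Participation (100), so Participation stays at 100.
Final exam score 41 ≥ 40: minimum met.
Weighted total:
  Final exam 41 × 0.14 = 5.74
  Participation 100 × 0.1 = 10
  Discussion 54.5 × 0.34 = 18.53
  Practicals 64 × 0.07 = 4.48
  Capstone 98 × 0.35 = 34.3
Sum = 73.05
73.05 is ≥ 61.5 and < 73.5 → Credit

Credit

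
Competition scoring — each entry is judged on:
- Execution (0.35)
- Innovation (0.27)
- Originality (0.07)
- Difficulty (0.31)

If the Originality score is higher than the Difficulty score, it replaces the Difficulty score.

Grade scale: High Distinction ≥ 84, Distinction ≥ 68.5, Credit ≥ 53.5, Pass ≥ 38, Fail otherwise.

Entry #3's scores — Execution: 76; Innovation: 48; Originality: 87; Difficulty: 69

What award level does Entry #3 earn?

Distinction

Originality (87) > Difficulty (69), so Difficulty counts as 87.
Weighted total:
  Execution 76 × 0.35 = 26.6
  Innovation 48 × 0.27 = 12.96
  Originality 87 × 0.07 = 6.09
  Difficulty 87 × 0.31 = 26.97
Sum = 72.62
72.62 is ≥ 68.5 and < 84 → Distinction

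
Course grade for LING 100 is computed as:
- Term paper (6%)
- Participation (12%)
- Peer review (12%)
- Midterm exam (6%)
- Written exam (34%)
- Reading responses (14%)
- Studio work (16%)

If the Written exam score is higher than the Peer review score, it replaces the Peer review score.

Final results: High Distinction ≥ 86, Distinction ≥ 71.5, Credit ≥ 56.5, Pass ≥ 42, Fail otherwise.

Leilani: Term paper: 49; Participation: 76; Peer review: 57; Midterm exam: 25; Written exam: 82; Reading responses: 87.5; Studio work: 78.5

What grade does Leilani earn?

Distinction

Written exam (82) > Peer review (57), so Peer review counts as 82.
Weighted total:
  Term paper 49 × 0.06 = 2.94
  Participation 76 × 0.12 = 9.12
  Peer review 82 × 0.12 = 9.84
  Midterm exam 25 × 0.06 = 1.5
  Written exam 82 × 0.34 = 27.88
  Reading responses 87.5 × 0.14 = 12.25
  Studio work 78.5 × 0.16 = 12.56
Sum = 76.09
76.09 is ≥ 71.5 and < 86 → Distinction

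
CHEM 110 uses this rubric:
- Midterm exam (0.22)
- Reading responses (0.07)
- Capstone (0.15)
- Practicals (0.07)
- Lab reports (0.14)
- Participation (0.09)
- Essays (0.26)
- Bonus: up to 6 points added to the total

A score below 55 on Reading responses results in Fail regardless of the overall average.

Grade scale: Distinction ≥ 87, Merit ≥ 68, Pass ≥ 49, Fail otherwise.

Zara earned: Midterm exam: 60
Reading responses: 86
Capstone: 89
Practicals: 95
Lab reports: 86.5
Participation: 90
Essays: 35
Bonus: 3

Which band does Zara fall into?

Merit

Reading responses score 86 ≥ 55: minimum met.
Weighted total:
  Midterm exam 60 × 0.22 = 13.2
  Reading responses 86 × 0.07 = 6.02
  Capstone 89 × 0.15 = 13.35
  Practicals 95 × 0.07 = 6.65
  Lab reports 86.5 × 0.14 = 12.11
  Participation 90 × 0.09 = 8.1
  Essays 35 × 0.26 = 9.1
Sum = 68.53
Bonus: 68.53 + 3 = 71.53
71.53 is ≥ 68 and < 87 → Merit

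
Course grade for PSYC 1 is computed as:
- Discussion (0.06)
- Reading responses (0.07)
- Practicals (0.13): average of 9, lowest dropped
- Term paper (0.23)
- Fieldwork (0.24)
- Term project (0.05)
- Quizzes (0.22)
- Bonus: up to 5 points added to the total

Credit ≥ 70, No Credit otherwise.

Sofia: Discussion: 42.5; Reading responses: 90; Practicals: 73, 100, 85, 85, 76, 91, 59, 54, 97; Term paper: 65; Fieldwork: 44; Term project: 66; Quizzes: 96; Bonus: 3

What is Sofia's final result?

Practicals: drop 54 → average of remaining 8 = 666/8 = 83.25
Weighted total:
  Discussion 42.5 × 0.06 = 2.55
  Reading responses 90 × 0.07 = 6.3
  Practicals 83.25 × 0.13 = 10.8225
  Term paper 65 × 0.23 = 14.95
  Fieldwork 44 × 0.24 = 10.56
  Term project 66 × 0.05 = 3.3
  Quizzes 96 × 0.22 = 21.12
Sum = 69.6025
Bonus: 69.6025 + 3 = 72.6025
72.6025 ≥ 70 → Credit

Credit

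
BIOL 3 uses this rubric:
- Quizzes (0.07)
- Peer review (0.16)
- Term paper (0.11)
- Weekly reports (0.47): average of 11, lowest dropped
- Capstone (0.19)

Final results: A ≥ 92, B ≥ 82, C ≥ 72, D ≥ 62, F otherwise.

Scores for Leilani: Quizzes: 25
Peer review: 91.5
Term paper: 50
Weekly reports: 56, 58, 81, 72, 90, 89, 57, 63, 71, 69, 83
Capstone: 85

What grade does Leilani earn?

C

Weekly reports: drop 56 → average of remaining 10 = 733/10 = 73.3
Weighted total:
  Quizzes 25 × 0.07 = 1.75
  Peer review 91.5 × 0.16 = 14.64
  Term paper 50 × 0.11 = 5.5
  Weekly reports 73.3 × 0.47 = 34.451
  Capstone 85 × 0.19 = 16.15
Sum = 72.491
72.491 is ≥ 72 and < 82 → C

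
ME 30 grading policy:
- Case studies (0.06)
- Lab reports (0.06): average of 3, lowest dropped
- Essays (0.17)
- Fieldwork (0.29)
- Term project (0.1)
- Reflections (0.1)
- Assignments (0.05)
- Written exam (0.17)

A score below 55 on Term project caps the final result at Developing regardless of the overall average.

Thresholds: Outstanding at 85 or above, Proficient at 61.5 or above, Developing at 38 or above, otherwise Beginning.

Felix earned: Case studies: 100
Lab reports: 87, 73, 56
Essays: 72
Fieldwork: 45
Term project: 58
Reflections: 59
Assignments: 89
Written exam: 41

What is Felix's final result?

Developing

Lab reports: drop 56 → average of remaining 2 = 160/2 = 80
Term project score 58 ≥ 55: minimum met.
Weighted total:
  Case studies 100 × 0.06 = 6
  Lab reports 80 × 0.06 = 4.8
  Essays 72 × 0.17 = 12.24
  Fieldwork 45 × 0.29 = 13.05
  Term project 58 × 0.1 = 5.8
  Reflections 59 × 0.1 = 5.9
  Assignments 89 × 0.05 = 4.45
  Written exam 41 × 0.17 = 6.97
Sum = 59.21
59.21 is ≥ 38 and < 61.5 → Developing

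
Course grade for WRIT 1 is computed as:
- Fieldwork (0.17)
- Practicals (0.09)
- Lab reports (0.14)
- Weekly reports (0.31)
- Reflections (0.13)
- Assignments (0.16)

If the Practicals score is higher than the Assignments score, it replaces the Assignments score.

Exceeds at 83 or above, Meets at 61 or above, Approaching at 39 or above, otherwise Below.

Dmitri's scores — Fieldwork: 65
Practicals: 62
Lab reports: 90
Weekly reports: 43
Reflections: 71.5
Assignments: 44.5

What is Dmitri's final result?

Meets

Practicals (62) > Assignments (44.5), so Assignments counts as 62.
Weighted total:
  Fieldwork 65 × 0.17 = 11.05
  Practicals 62 × 0.09 = 5.58
  Lab reports 90 × 0.14 = 12.6
  Weekly reports 43 × 0.31 = 13.33
  Reflections 71.5 × 0.13 = 9.295
  Assignments 62 × 0.16 = 9.92
Sum = 61.775
61.775 is ≥ 61 and < 83 → Meets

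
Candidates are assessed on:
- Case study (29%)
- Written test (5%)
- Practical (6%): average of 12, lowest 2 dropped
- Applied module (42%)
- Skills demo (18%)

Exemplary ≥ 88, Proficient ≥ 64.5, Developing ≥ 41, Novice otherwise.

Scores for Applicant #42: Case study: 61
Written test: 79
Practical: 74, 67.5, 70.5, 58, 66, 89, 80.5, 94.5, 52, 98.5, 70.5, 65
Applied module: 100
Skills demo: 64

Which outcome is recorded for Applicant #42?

Practical: drop 52, 58 → average of remaining 10 = 776/10 = 77.6
Weighted total:
  Case study 61 × 0.29 = 17.69
  Written test 79 × 0.05 = 3.95
  Practical 77.6 × 0.06 = 4.656
  Applied module 100 × 0.42 = 42
  Skills demo 64 × 0.18 = 11.52
Sum = 79.816
79.816 is ≥ 64.5 and < 88 → Proficient

Proficient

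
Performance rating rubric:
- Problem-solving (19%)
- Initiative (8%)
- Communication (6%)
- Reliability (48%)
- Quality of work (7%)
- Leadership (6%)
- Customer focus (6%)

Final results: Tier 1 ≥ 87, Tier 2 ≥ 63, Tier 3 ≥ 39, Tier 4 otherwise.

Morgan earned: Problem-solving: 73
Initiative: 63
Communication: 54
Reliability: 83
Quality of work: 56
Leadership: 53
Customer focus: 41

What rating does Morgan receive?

Tier 2

Weighted total:
  Problem-solving 73 × 0.19 = 13.87
  Initiative 63 × 0.08 = 5.04
  Communication 54 × 0.06 = 3.24
  Reliability 83 × 0.48 = 39.84
  Quality of work 56 × 0.07 = 3.92
  Leadership 53 × 0.06 = 3.18
  Customer focus 41 × 0.06 = 2.46
Sum = 71.55
71.55 is ≥ 63 and < 87 → Tier 2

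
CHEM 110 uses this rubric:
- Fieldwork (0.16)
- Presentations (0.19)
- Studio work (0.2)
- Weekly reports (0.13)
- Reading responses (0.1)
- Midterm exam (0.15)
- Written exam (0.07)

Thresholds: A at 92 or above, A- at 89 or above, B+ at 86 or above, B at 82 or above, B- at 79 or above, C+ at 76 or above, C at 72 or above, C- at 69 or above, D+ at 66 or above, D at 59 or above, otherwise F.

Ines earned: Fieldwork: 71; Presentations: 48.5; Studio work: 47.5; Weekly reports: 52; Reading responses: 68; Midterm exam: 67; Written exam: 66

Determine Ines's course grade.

Weighted total:
  Fieldwork 71 × 0.16 = 11.36
  Presentations 48.5 × 0.19 = 9.215
  Studio work 47.5 × 0.2 = 9.5
  Weekly reports 52 × 0.13 = 6.76
  Reading responses 68 × 0.1 = 6.8
  Midterm exam 67 × 0.15 = 10.05
  Written exam 66 × 0.07 = 4.62
Sum = 58.305
58.305 < 59 → F

F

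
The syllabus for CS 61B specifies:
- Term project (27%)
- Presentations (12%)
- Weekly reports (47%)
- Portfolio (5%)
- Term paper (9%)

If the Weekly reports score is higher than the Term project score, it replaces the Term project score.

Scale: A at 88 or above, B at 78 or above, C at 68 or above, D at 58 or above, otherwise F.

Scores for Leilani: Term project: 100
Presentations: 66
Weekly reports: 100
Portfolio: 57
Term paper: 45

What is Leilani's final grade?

A

Weekly reports (100) ≤ Term project (100), so Term project stays at 100.
Weighted total:
  Term project 100 × 0.27 = 27
  Presentations 66 × 0.12 = 7.92
  Weekly reports 100 × 0.47 = 47
  Portfolio 57 × 0.05 = 2.85
  Term paper 45 × 0.09 = 4.05
Sum = 88.82
88.82 ≥ 88 → A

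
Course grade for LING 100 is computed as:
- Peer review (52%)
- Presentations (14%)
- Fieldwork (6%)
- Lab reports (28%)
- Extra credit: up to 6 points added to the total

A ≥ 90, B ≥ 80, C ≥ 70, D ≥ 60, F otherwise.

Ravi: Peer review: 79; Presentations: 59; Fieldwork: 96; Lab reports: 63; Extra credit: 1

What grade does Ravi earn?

Weighted total:
  Peer review 79 × 0.52 = 41.08
  Presentations 59 × 0.14 = 8.26
  Fieldwork 96 × 0.06 = 5.76
  Lab reports 63 × 0.28 = 17.64
Sum = 72.74
Extra credit: 72.74 + 1 = 73.74
73.74 is ≥ 70 and < 80 → C

C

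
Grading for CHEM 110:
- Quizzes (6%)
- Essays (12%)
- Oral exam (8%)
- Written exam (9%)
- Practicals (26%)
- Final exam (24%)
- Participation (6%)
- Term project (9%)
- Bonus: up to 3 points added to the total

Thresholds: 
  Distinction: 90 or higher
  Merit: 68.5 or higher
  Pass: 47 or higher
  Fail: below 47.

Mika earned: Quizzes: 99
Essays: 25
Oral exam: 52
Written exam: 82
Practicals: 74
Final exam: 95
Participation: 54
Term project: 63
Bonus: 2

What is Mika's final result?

Merit

Weighted total:
  Quizzes 99 × 0.06 = 5.94
  Essays 25 × 0.12 = 3
  Oral exam 52 × 0.08 = 4.16
  Written exam 82 × 0.09 = 7.38
  Practicals 74 × 0.26 = 19.24
  Final exam 95 × 0.24 = 22.8
  Participation 54 × 0.06 = 3.24
  Term project 63 × 0.09 = 5.67
Sum = 71.43
Bonus: 71.43 + 2 = 73.43
73.43 is ≥ 68.5 and < 90 → Merit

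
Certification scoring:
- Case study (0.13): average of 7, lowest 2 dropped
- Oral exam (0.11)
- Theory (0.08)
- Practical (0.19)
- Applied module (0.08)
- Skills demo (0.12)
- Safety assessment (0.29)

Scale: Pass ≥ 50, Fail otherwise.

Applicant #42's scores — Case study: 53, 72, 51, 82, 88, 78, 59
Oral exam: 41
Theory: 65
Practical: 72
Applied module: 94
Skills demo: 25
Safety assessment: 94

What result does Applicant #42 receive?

Case study: drop 51, 53 → average of remaining 5 = 379/5 = 75.8
Weighted total:
  Case study 75.8 × 0.13 = 9.854
  Oral exam 41 × 0.11 = 4.51
  Theory 65 × 0.08 = 5.2
  Practical 72 × 0.19 = 13.68
  Applied module 94 × 0.08 = 7.52
  Skills demo 25 × 0.12 = 3
  Safety assessment 94 × 0.29 = 27.26
Sum = 71.024
71.024 ≥ 50 → Pass

Pass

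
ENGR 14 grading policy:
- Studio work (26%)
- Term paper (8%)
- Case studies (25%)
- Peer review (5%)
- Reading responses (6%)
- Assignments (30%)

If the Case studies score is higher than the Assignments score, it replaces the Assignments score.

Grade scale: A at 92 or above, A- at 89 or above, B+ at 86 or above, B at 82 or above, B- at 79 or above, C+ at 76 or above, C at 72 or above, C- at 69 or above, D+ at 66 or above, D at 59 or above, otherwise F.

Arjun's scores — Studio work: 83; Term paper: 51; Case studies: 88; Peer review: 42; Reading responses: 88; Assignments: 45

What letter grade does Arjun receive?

Case studies (88) > Assignments (45), so Assignments counts as 88.
Weighted total:
  Studio work 83 × 0.26 = 21.58
  Term paper 51 × 0.08 = 4.08
  Case studies 88 × 0.25 = 22
  Peer review 42 × 0.05 = 2.1
  Reading responses 88 × 0.06 = 5.28
  Assignments 88 × 0.3 = 26.4
Sum = 81.44
81.44 is ≥ 79 and < 82 → B-

B-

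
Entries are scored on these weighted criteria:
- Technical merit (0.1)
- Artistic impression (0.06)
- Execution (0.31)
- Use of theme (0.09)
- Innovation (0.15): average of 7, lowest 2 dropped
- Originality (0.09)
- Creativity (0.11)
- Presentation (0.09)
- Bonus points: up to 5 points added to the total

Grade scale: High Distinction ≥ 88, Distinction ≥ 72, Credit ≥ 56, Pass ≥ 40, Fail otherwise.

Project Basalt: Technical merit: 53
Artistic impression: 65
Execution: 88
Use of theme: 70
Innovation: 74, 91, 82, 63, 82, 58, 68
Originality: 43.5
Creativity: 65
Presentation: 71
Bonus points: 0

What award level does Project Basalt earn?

Innovation: drop 58, 63 → average of remaining 5 = 397/5 = 79.4
Weighted total:
  Technical merit 53 × 0.1 = 5.3
  Artistic impression 65 × 0.06 = 3.9
  Execution 88 × 0.31 = 27.28
  Use of theme 70 × 0.09 = 6.3
  Innovation 79.4 × 0.15 = 11.91
  Originality 43.5 × 0.09 = 3.915
  Creativity 65 × 0.11 = 7.15
  Presentation 71 × 0.09 = 6.39
Sum = 72.145
Bonus points: 72.145 + 0 = 72.145
72.145 is ≥ 72 and < 88 → Distinction

Distinction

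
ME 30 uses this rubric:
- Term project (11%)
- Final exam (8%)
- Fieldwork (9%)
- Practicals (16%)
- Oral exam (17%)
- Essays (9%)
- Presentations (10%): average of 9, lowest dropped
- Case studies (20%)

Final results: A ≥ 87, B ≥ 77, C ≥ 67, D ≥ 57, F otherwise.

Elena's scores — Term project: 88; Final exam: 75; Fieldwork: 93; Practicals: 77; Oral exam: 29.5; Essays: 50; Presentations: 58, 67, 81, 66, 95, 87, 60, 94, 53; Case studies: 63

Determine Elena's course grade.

Presentations: drop 53 → average of remaining 8 = 608/8 = 76
Weighted total:
  Term project 88 × 0.11 = 9.68
  Final exam 75 × 0.08 = 6
  Fieldwork 93 × 0.09 = 8.37
  Practicals 77 × 0.16 = 12.32
  Oral exam 29.5 × 0.17 = 5.015
  Essays 50 × 0.09 = 4.5
  Presentations 76 × 0.1 = 7.6
  Case studies 63 × 0.2 = 12.6
Sum = 66.085
66.085 is ≥ 57 and < 67 → D

D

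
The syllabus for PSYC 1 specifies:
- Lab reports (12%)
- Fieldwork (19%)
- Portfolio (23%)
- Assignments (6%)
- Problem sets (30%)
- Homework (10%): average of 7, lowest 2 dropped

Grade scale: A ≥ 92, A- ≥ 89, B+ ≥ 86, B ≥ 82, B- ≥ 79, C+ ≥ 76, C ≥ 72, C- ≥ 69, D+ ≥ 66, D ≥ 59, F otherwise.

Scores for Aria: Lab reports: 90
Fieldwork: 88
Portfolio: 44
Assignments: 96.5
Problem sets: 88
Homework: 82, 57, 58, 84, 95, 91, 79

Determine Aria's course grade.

Homework: drop 57, 58 → average of remaining 5 = 431/5 = 86.2
Weighted total:
  Lab reports 90 × 0.12 = 10.8
  Fieldwork 88 × 0.19 = 16.72
  Portfolio 44 × 0.23 = 10.12
  Assignments 96.5 × 0.06 = 5.79
  Problem sets 88 × 0.3 = 26.4
  Homework 86.2 × 0.1 = 8.62
Sum = 78.45
78.45 is ≥ 76 and < 79 → C+

C+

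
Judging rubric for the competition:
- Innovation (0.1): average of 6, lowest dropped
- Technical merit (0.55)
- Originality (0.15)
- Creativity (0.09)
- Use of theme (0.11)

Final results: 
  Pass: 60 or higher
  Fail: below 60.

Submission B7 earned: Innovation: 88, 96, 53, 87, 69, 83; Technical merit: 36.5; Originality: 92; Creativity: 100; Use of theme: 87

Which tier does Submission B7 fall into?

Innovation: drop 53 → average of remaining 5 = 423/5 = 84.6
Weighted total:
  Innovation 84.6 × 0.1 = 8.46
  Technical merit 36.5 × 0.55 = 20.075
  Originality 92 × 0.15 = 13.8
  Creativity 100 × 0.09 = 9
  Use of theme 87 × 0.11 = 9.57
Sum = 60.905
60.905 ≥ 60 → Pass

Pass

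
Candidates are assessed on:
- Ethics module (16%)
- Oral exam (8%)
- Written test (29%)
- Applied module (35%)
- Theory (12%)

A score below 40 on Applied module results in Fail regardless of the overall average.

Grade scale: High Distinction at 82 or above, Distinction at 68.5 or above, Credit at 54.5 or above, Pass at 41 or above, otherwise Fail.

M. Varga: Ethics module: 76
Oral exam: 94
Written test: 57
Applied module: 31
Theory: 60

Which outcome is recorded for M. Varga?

Applied module score 31 < 40: minimum not met.
Weighted total:
  Ethics module 76 × 0.16 = 12.16
  Oral exam 94 × 0.08 = 7.52
  Written test 57 × 0.29 = 16.53
  Applied module 31 × 0.35 = 10.85
  Theory 60 × 0.12 = 7.2
Sum = 54.26
Because the Applied module minimum was not met, the result is Fail.

Fail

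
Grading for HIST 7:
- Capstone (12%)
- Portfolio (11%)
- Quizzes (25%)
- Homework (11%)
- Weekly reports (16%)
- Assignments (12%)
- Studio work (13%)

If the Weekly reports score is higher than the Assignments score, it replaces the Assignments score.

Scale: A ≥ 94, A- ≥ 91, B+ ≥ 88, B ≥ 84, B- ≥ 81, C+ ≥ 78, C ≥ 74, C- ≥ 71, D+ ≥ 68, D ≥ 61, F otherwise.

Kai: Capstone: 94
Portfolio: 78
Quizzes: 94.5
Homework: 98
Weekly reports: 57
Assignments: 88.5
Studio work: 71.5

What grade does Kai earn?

Weekly reports (57) ≤ Assignments (88.5), so Assignments stays at 88.5.
Weighted total:
  Capstone 94 × 0.12 = 11.28
  Portfolio 78 × 0.11 = 8.58
  Quizzes 94.5 × 0.25 = 23.625
  Homework 98 × 0.11 = 10.78
  Weekly reports 57 × 0.16 = 9.12
  Assignments 88.5 × 0.12 = 10.62
  Studio work 71.5 × 0.13 = 9.295
Sum = 83.3
83.3 is ≥ 81 and < 84 → B-

B-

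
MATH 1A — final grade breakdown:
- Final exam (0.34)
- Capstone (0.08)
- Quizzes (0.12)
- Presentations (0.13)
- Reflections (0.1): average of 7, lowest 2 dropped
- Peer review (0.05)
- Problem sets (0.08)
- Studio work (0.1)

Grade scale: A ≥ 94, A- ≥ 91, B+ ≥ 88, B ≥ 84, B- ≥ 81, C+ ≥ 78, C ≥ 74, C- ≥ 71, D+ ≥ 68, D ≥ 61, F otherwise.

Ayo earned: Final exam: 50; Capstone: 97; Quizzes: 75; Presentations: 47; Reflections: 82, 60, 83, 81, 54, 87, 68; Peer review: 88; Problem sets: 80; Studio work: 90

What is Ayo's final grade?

Reflections: drop 54, 60 → average of remaining 5 = 401/5 = 80.2
Weighted total:
  Final exam 50 × 0.34 = 17
  Capstone 97 × 0.08 = 7.76
  Quizzes 75 × 0.12 = 9
  Presentations 47 × 0.13 = 6.11
  Reflections 80.2 × 0.1 = 8.02
  Peer review 88 × 0.05 = 4.4
  Problem sets 80 × 0.08 = 6.4
  Studio work 90 × 0.1 = 9
Sum = 67.69
67.69 is ≥ 61 and < 68 → D

D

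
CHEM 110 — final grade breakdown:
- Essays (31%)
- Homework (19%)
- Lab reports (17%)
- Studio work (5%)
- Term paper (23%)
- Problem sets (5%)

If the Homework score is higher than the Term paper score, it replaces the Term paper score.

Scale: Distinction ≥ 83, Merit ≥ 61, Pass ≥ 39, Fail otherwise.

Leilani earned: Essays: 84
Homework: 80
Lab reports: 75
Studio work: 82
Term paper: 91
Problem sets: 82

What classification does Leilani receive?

Distinction

Homework (80) ≤ Term paper (91), so Term paper stays at 91.
Weighted total:
  Essays 84 × 0.31 = 26.04
  Homework 80 × 0.19 = 15.2
  Lab reports 75 × 0.17 = 12.75
  Studio work 82 × 0.05 = 4.1
  Term paper 91 × 0.23 = 20.93
  Problem sets 82 × 0.05 = 4.1
Sum = 83.12
83.12 ≥ 83 → Distinction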